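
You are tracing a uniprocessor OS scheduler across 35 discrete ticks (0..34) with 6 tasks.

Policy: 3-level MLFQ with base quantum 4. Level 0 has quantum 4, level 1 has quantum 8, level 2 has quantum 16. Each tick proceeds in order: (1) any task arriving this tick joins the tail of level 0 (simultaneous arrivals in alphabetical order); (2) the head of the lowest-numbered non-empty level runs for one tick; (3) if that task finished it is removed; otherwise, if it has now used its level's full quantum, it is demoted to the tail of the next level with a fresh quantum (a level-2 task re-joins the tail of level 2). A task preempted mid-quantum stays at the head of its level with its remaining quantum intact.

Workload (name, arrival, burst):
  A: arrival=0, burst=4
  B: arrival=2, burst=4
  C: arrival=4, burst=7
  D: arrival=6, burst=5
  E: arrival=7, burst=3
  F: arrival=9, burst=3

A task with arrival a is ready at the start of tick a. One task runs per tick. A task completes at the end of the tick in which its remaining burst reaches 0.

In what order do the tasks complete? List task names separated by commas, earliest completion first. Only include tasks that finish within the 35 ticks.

t=0: L0/L1/L2 = A/-/- → run A
t=1: L0/L1/L2 = A/-/- → run A
t=2: L0/L1/L2 = AB/-/- → run A
t=3: L0/L1/L2 = AB/-/- → run A
t=4: L0/L1/L2 = BC/-/- → run B
t=5: L0/L1/L2 = BC/-/- → run B
t=6: L0/L1/L2 = BCD/-/- → run B
t=7: L0/L1/L2 = BCDE/-/- → run B
t=8: L0/L1/L2 = CDE/-/- → run C
t=9: L0/L1/L2 = CDEF/-/- → run C
t=10: L0/L1/L2 = CDEF/-/- → run C
t=11: L0/L1/L2 = CDEF/-/- → run C
t=12: L0/L1/L2 = DEF/C/- → run D
t=13: L0/L1/L2 = DEF/C/- → run D
t=14: L0/L1/L2 = DEF/C/- → run D
t=15: L0/L1/L2 = DEF/C/- → run D
t=16: L0/L1/L2 = EF/CD/- → run E
t=17: L0/L1/L2 = EF/CD/- → run E
t=18: L0/L1/L2 = EF/CD/- → run E
t=19: L0/L1/L2 = F/CD/- → run F
t=20: L0/L1/L2 = F/CD/- → run F
t=21: L0/L1/L2 = F/CD/- → run F
t=22: L0/L1/L2 = -/CD/- → run C
t=23: L0/L1/L2 = -/CD/- → run C
t=24: L0/L1/L2 = -/CD/- → run C
t=25: L0/L1/L2 = -/D/- → run D
t=26: (idle)
t=27: (idle)
t=28: (idle)
t=29: (idle)
t=30: (idle)
t=31: (idle)
t=32: (idle)
t=33: (idle)
t=34: (idle)

completion order = A, B, E, F, C, D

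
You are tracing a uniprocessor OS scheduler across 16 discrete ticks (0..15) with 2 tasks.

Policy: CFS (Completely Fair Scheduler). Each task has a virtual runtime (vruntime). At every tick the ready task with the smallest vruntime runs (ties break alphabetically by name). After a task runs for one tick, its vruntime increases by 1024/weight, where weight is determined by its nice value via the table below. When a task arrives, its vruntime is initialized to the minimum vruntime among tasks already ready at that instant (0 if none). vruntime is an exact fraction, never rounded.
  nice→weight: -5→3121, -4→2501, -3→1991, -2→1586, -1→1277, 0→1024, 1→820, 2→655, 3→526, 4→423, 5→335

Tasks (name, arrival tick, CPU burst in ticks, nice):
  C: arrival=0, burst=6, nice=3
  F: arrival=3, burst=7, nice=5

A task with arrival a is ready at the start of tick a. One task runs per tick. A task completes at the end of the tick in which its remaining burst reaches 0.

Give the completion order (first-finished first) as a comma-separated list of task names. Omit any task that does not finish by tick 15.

t=0: vr[C=0] → run C
t=1: vr[C=512/263] → run C
t=2: vr[C=1024/263] → run C
t=3: vr[C=1536/263 F=1536/263] → run C
t=4: vr[C=2048/263 F=1536/263] → run F
t=5: vr[C=2048/263 F=783872/88105] → run C
t=6: vr[C=2560/263 F=783872/88105] → run F
t=7: vr[C=2560/263 F=1053184/88105] → run C
t=8: vr[F=1053184/88105] → run F
t=9: vr[F=1322496/88105] → run F
t=10: vr[F=1591808/88105] → run F
t=11: vr[F=372224/17621] → run F
t=12: vr[F=2130432/88105] → run F
t=13: (idle)
t=14: (idle)
t=15: (idle)

completion order = C, F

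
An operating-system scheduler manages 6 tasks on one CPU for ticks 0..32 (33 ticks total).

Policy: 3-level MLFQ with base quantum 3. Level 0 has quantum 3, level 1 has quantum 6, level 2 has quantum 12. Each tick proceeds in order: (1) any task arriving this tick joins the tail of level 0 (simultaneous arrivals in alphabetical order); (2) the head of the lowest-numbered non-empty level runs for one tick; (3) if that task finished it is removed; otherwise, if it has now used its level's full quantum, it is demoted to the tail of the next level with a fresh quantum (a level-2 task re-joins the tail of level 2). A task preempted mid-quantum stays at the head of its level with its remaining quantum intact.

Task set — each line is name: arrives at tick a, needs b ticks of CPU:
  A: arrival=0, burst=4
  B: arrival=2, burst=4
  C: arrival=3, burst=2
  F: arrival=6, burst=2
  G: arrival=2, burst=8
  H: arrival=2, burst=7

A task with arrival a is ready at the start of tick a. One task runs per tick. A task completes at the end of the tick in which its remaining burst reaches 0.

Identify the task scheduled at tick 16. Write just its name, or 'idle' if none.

running at tick 16 = A

t=0: L0/L1/L2 = A/-/- → run A
t=1: L0/L1/L2 = A/-/- → run A
t=2: L0/L1/L2 = ABGH/-/- → run A
t=3: L0/L1/L2 = BGHC/A/- → run B
t=4: L0/L1/L2 = BGHC/A/- → run B
t=5: L0/L1/L2 = BGHC/A/- → run B
t=6: L0/L1/L2 = GHCF/AB/- → run G
t=7: L0/L1/L2 = GHCF/AB/- → run G
t=8: L0/L1/L2 = GHCF/AB/- → run G
t=9: L0/L1/L2 = HCF/ABG/- → run H
t=10: L0/L1/L2 = HCF/ABG/- → run H
t=11: L0/L1/L2 = HCF/ABG/- → run H
t=12: L0/L1/L2 = CF/ABGH/- → run C
t=13: L0/L1/L2 = CF/ABGH/- → run C
t=14: L0/L1/L2 = F/ABGH/- → run F
t=15: L0/L1/L2 = F/ABGH/- → run F
t=16: L0/L1/L2 = -/ABGH/- → run A
t=17: L0/L1/L2 = -/BGH/- → run B
t=18: L0/L1/L2 = -/GH/- → run G
t=19: L0/L1/L2 = -/GH/- → run G
t=20: L0/L1/L2 = -/GH/- → run G
t=21: L0/L1/L2 = -/GH/- → run G
t=22: L0/L1/L2 = -/GH/- → run G
t=23: L0/L1/L2 = -/H/- → run H
t=24: L0/L1/L2 = -/H/- → run H
t=25: L0/L1/L2 = -/H/- → run H
t=26: L0/L1/L2 = -/H/- → run H
t=27: (idle)
t=28: (idle)
t=29: (idle)
t=30: (idle)
t=31: (idle)
t=32: (idle)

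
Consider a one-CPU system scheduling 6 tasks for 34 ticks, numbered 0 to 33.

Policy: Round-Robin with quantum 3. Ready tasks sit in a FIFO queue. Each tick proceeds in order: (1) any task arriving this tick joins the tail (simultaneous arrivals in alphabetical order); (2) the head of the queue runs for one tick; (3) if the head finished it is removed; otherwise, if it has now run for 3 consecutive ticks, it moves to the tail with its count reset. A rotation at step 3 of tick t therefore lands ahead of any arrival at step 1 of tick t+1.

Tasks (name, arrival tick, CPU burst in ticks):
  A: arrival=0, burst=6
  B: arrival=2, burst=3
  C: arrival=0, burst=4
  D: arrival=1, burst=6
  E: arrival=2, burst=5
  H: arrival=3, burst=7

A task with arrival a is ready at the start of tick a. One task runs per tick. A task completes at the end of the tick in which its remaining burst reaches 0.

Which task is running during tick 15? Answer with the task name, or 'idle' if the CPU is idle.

t=0: queue=[A,C] q_used=0 → run A
t=1: queue=[A,C,D] q_used=1 → run A
t=2: queue=[A,C,D,B,E] q_used=2 → run A
t=3: queue=[C,D,B,E,A,H] q_used=0 → run C
t=4: queue=[C,D,B,E,A,H] q_used=1 → run C
t=5: queue=[C,D,B,E,A,H] q_used=2 → run C
t=6: queue=[D,B,E,A,H,C] q_used=0 → run D
t=7: queue=[D,B,E,A,H,C] q_used=1 → run D
t=8: queue=[D,B,E,A,H,C] q_used=2 → run D
t=9: queue=[B,E,A,H,C,D] q_used=0 → run B
t=10: queue=[B,E,A,H,C,D] q_used=1 → run B
t=11: queue=[B,E,A,H,C,D] q_used=2 → run B
t=12: queue=[E,A,H,C,D] q_used=0 → run E
t=13: queue=[E,A,H,C,D] q_used=1 → run E
t=14: queue=[E,A,H,C,D] q_used=2 → run E
t=15: queue=[A,H,C,D,E] q_used=0 → run A
t=16: queue=[A,H,C,D,E] q_used=1 → run A
t=17: queue=[A,H,C,D,E] q_used=2 → run A
t=18: queue=[H,C,D,E] q_used=0 → run H
t=19: queue=[H,C,D,E] q_used=1 → run H
t=20: queue=[H,C,D,E] q_used=2 → run H
t=21: queue=[C,D,E,H] q_used=0 → run C
t=22: queue=[D,E,H] q_used=0 → run D
t=23: queue=[D,E,H] q_used=1 → run D
t=24: queue=[D,E,H] q_used=2 → run D
t=25: queue=[E,H] q_used=0 → run E
t=26: queue=[E,H] q_used=1 → run E
t=27: queue=[H] q_used=0 → run H
t=28: queue=[H] q_used=1 → run H
t=29: queue=[H] q_used=2 → run H
t=30: queue=[H] q_used=0 → run H
t=31: (idle)
t=32: (idle)
t=33: (idle)

running at tick 15 = A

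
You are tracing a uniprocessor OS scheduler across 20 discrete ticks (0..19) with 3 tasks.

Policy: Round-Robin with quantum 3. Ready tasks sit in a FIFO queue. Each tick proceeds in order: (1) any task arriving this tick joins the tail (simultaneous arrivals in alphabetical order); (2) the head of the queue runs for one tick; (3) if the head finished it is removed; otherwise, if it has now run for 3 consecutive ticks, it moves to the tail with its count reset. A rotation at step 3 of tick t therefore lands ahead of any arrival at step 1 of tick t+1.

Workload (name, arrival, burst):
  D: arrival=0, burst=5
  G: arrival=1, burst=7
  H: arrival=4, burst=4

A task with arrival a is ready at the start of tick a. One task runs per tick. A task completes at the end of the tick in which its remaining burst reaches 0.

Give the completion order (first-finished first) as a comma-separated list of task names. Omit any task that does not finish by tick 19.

t=0: queue=[D] q_used=0 → run D
t=1: queue=[D,G] q_used=1 → run D
t=2: queue=[D,G] q_used=2 → run D
t=3: queue=[G,D] q_used=0 → run G
t=4: queue=[G,D,H] q_used=1 → run G
t=5: queue=[G,D,H] q_used=2 → run G
t=6: queue=[D,H,G] q_used=0 → run D
t=7: queue=[D,H,G] q_used=1 → run D
t=8: queue=[H,G] q_used=0 → run H
t=9: queue=[H,G] q_used=1 → run H
t=10: queue=[H,G] q_used=2 → run H
t=11: queue=[G,H] q_used=0 → run G
t=12: queue=[G,H] q_used=1 → run G
t=13: queue=[G,H] q_used=2 → run G
t=14: queue=[H,G] q_used=0 → run H
t=15: queue=[G] q_used=0 → run G
t=16: (idle)
t=17: (idle)
t=18: (idle)
t=19: (idle)

completion order = D, H, G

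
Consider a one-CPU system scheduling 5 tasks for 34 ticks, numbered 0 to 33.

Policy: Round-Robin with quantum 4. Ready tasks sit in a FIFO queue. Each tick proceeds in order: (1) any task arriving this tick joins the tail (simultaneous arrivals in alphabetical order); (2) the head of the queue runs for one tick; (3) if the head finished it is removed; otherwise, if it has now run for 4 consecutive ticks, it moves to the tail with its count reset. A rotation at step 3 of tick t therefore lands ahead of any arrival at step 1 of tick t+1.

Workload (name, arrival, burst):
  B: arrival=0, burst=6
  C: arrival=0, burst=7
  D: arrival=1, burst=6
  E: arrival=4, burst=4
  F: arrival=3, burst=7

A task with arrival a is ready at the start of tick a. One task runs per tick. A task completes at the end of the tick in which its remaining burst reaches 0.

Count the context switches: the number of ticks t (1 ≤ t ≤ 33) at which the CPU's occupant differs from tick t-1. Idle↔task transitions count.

t=0: queue=[B,C] q_used=0 → run B
t=1: queue=[B,C,D] q_used=1 → run B
t=2: queue=[B,C,D] q_used=2 → run B
t=3: queue=[B,C,D,F] q_used=3 → run B
t=4: queue=[C,D,F,B,E] q_used=0 → run C
t=5: queue=[C,D,F,B,E] q_used=1 → run C
t=6: queue=[C,D,F,B,E] q_used=2 → run C
t=7: queue=[C,D,F,B,E] q_used=3 → run C
t=8: queue=[D,F,B,E,C] q_used=0 → run D
t=9: queue=[D,F,B,E,C] q_used=1 → run D
t=10: queue=[D,F,B,E,C] q_used=2 → run D
t=11: queue=[D,F,B,E,C] q_used=3 → run D
t=12: queue=[F,B,E,C,D] q_used=0 → run F
t=13: queue=[F,B,E,C,D] q_used=1 → run F
t=14: queue=[F,B,E,C,D] q_used=2 → run F
t=15: queue=[F,B,E,C,D] q_used=3 → run F
t=16: queue=[B,E,C,D,F] q_used=0 → run B
t=17: queue=[B,E,C,D,F] q_used=1 → run B
t=18: queue=[E,C,D,F] q_used=0 → run E
t=19: queue=[E,C,D,F] q_used=1 → run E
t=20: queue=[E,C,D,F] q_used=2 → run E
t=21: queue=[E,C,D,F] q_used=3 → run E
t=22: queue=[C,D,F] q_used=0 → run C
t=23: queue=[C,D,F] q_used=1 → run C
t=24: queue=[C,D,F] q_used=2 → run C
t=25: queue=[D,F] q_used=0 → run D
t=26: queue=[D,F] q_used=1 → run D
t=27: queue=[F] q_used=0 → run F
t=28: queue=[F] q_used=1 → run F
t=29: queue=[F] q_used=2 → run F
t=30: (idle)
t=31: (idle)
t=32: (idle)
t=33: (idle)

context switches = 9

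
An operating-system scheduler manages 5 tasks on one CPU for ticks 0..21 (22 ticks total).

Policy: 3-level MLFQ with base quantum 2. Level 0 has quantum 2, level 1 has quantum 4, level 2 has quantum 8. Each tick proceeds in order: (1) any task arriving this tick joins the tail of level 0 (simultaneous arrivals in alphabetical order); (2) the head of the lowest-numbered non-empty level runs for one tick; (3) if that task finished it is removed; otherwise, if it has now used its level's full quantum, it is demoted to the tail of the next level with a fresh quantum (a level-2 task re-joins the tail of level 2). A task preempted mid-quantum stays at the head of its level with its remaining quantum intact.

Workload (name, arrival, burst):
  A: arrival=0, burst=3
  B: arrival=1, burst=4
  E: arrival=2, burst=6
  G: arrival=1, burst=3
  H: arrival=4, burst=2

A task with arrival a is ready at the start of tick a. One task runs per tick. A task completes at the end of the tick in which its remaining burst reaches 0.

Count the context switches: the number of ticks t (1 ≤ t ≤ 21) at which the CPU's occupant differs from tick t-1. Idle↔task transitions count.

t=0: L0/L1/L2 = A/-/- → run A
t=1: L0/L1/L2 = ABG/-/- → run A
t=2: L0/L1/L2 = BGE/A/- → run B
t=3: L0/L1/L2 = BGE/A/- → run B
t=4: L0/L1/L2 = GEH/AB/- → run G
t=5: L0/L1/L2 = GEH/AB/- → run G
t=6: L0/L1/L2 = EH/ABG/- → run E
t=7: L0/L1/L2 = EH/ABG/- → run E
t=8: L0/L1/L2 = H/ABGE/- → run H
t=9: L0/L1/L2 = H/ABGE/- → run H
t=10: L0/L1/L2 = -/ABGE/- → run A
t=11: L0/L1/L2 = -/BGE/- → run B
t=12: L0/L1/L2 = -/BGE/- → run B
t=13: L0/L1/L2 = -/GE/- → run G
t=14: L0/L1/L2 = -/E/- → run E
t=15: L0/L1/L2 = -/E/- → run E
t=16: L0/L1/L2 = -/E/- → run E
t=17: L0/L1/L2 = -/E/- → run E
t=18: (idle)
t=19: (idle)
t=20: (idle)
t=21: (idle)

context switches = 9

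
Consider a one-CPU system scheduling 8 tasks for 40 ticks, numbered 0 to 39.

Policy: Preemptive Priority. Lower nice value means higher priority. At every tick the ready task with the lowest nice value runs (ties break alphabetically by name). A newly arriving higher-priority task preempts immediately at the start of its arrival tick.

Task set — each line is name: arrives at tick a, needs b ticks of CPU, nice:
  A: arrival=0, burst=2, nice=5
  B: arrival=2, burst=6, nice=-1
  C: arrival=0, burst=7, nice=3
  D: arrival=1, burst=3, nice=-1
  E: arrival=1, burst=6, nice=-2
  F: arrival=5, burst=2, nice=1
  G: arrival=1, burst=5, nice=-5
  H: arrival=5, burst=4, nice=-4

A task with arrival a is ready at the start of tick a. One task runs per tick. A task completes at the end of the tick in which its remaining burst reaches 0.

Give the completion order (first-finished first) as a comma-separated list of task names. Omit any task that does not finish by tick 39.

completion order = G, H, E, B, D, F, C, A

t=0: ready={A,C} → run C
t=1: ready={A,C,D,E,G} → run G
t=2: ready={A,B,C,D,E,G} → run G
t=3: ready={A,B,C,D,E,G} → run G
t=4: ready={A,B,C,D,E,G} → run G
t=5: ready={A,B,C,D,E,F,G,H} → run G
t=6: ready={A,B,C,D,E,F,H} → run H
t=7: ready={A,B,C,D,E,F,H} → run H
t=8: ready={A,B,C,D,E,F,H} → run H
t=9: ready={A,B,C,D,E,F,H} → run H
t=10: ready={A,B,C,D,E,F} → run E
t=11: ready={A,B,C,D,E,F} → run E
t=12: ready={A,B,C,D,E,F} → run E
t=13: ready={A,B,C,D,E,F} → run E
t=14: ready={A,B,C,D,E,F} → run E
t=15: ready={A,B,C,D,E,F} → run E
t=16: ready={A,B,C,D,F} → run B
t=17: ready={A,B,C,D,F} → run B
t=18: ready={A,B,C,D,F} → run B
t=19: ready={A,B,C,D,F} → run B
t=20: ready={A,B,C,D,F} → run B
t=21: ready={A,B,C,D,F} → run B
t=22: ready={A,C,D,F} → run D
t=23: ready={A,C,D,F} → run D
t=24: ready={A,C,D,F} → run D
t=25: ready={A,C,F} → run F
t=26: ready={A,C,F} → run F
t=27: ready={A,C} → run C
t=28: ready={A,C} → run C
t=29: ready={A,C} → run C
t=30: ready={A,C} → run C
t=31: ready={A,C} → run C
t=32: ready={A,C} → run C
t=33: ready={A} → run A
t=34: ready={A} → run A
t=35: (idle)
t=36: (idle)
t=37: (idle)
t=38: (idle)
t=39: (idle)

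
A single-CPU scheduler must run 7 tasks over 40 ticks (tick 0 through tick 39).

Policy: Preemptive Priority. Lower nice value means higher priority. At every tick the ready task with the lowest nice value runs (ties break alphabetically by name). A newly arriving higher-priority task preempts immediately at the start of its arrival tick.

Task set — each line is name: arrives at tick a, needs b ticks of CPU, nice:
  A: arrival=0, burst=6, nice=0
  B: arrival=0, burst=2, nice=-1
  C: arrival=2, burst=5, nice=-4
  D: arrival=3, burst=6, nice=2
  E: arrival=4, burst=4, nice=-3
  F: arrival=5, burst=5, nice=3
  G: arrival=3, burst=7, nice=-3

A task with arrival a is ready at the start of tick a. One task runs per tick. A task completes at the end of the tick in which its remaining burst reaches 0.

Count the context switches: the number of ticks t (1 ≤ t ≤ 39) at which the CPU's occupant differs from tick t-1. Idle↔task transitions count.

context switches = 7

t=0: ready={A,B} → run B
t=1: ready={A,B} → run B
t=2: ready={A,C} → run C
t=3: ready={A,C,D,G} → run C
t=4: ready={A,C,D,E,G} → run C
t=5: ready={A,C,D,E,F,G} → run C
t=6: ready={A,C,D,E,F,G} → run C
t=7: ready={A,D,E,F,G} → run E
t=8: ready={A,D,E,F,G} → run E
t=9: ready={A,D,E,F,G} → run E
t=10: ready={A,D,E,F,G} → run E
t=11: ready={A,D,F,G} → run G
t=12: ready={A,D,F,G} → run G
t=13: ready={A,D,F,G} → run G
t=14: ready={A,D,F,G} → run G
t=15: ready={A,D,F,G} → run G
t=16: ready={A,D,F,G} → run G
t=17: ready={A,D,F,G} → run G
t=18: ready={A,D,F} → run A
t=19: ready={A,D,F} → run A
t=20: ready={A,D,F} → run A
t=21: ready={A,D,F} → run A
t=22: ready={A,D,F} → run A
t=23: ready={A,D,F} → run A
t=24: ready={D,F} → run D
t=25: ready={D,F} → run D
t=26: ready={D,F} → run D
t=27: ready={D,F} → run D
t=28: ready={D,F} → run D
t=29: ready={D,F} → run D
t=30: ready={F} → run F
t=31: ready={F} → run F
t=32: ready={F} → run F
t=33: ready={F} → run F
t=34: ready={F} → run F
t=35: (idle)
t=36: (idle)
t=37: (idle)
t=38: (idle)
t=39: (idle)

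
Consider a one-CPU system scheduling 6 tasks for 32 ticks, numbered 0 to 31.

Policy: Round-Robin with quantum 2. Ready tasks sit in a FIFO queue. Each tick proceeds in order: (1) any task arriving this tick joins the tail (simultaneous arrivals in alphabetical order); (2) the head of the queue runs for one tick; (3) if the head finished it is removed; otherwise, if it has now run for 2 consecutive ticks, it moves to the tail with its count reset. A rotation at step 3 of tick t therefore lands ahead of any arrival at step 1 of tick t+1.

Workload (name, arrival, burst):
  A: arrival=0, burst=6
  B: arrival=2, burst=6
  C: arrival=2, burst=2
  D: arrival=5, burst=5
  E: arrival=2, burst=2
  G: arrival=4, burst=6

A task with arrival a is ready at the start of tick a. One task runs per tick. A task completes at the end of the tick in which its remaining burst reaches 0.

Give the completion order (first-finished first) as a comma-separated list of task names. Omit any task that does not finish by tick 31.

t=0: queue=[A] q_used=0 → run A
t=1: queue=[A] q_used=1 → run A
t=2: queue=[A,B,C,E] q_used=0 → run A
t=3: queue=[A,B,C,E] q_used=1 → run A
t=4: queue=[B,C,E,A,G] q_used=0 → run B
t=5: queue=[B,C,E,A,G,D] q_used=1 → run B
t=6: queue=[C,E,A,G,D,B] q_used=0 → run C
t=7: queue=[C,E,A,G,D,B] q_used=1 → run C
t=8: queue=[E,A,G,D,B] q_used=0 → run E
t=9: queue=[E,A,G,D,B] q_used=1 → run E
t=10: queue=[A,G,D,B] q_used=0 → run A
t=11: queue=[A,G,D,B] q_used=1 → run A
t=12: queue=[G,D,B] q_used=0 → run G
t=13: queue=[G,D,B] q_used=1 → run G
t=14: queue=[D,B,G] q_used=0 → run D
t=15: queue=[D,B,G] q_used=1 → run D
t=16: queue=[B,G,D] q_used=0 → run B
t=17: queue=[B,G,D] q_used=1 → run B
t=18: queue=[G,D,B] q_used=0 → run G
t=19: queue=[G,D,B] q_used=1 → run G
t=20: queue=[D,B,G] q_used=0 → run D
t=21: queue=[D,B,G] q_used=1 → run D
t=22: queue=[B,G,D] q_used=0 → run B
t=23: queue=[B,G,D] q_used=1 → run B
t=24: queue=[G,D] q_used=0 → run G
t=25: queue=[G,D] q_used=1 → run G
t=26: queue=[D] q_used=0 → run D
t=27: (idle)
t=28: (idle)
t=29: (idle)
t=30: (idle)
t=31: (idle)

completion order = C, E, A, B, G, D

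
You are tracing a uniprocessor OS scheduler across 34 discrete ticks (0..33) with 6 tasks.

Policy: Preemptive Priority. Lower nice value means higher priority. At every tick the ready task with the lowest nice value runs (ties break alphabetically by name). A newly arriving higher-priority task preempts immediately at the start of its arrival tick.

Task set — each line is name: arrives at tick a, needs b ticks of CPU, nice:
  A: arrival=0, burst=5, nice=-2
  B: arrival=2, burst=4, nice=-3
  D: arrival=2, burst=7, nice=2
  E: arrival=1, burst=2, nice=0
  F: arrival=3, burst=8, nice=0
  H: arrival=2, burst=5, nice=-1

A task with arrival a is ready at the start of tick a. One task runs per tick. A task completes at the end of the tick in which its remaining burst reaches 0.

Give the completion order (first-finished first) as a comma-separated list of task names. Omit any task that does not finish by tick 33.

completion order = B, A, H, E, F, D

t=0: ready={A} → run A
t=1: ready={A,E} → run A
t=2: ready={A,B,D,E,H} → run B
t=3: ready={A,B,D,E,F,H} → run B
t=4: ready={A,B,D,E,F,H} → run B
t=5: ready={A,B,D,E,F,H} → run B
t=6: ready={A,D,E,F,H} → run A
t=7: ready={A,D,E,F,H} → run A
t=8: ready={A,D,E,F,H} → run A
t=9: ready={D,E,F,H} → run H
t=10: ready={D,E,F,H} → run H
t=11: ready={D,E,F,H} → run H
t=12: ready={D,E,F,H} → run H
t=13: ready={D,E,F,H} → run H
t=14: ready={D,E,F} → run E
t=15: ready={D,E,F} → run E
t=16: ready={D,F} → run F
t=17: ready={D,F} → run F
t=18: ready={D,F} → run F
t=19: ready={D,F} → run F
t=20: ready={D,F} → run F
t=21: ready={D,F} → run F
t=22: ready={D,F} → run F
t=23: ready={D,F} → run F
t=24: ready={D} → run D
t=25: ready={D} → run D
t=26: ready={D} → run D
t=27: ready={D} → run D
t=28: ready={D} → run D
t=29: ready={D} → run D
t=30: ready={D} → run D
t=31: (idle)
t=32: (idle)
t=33: (idle)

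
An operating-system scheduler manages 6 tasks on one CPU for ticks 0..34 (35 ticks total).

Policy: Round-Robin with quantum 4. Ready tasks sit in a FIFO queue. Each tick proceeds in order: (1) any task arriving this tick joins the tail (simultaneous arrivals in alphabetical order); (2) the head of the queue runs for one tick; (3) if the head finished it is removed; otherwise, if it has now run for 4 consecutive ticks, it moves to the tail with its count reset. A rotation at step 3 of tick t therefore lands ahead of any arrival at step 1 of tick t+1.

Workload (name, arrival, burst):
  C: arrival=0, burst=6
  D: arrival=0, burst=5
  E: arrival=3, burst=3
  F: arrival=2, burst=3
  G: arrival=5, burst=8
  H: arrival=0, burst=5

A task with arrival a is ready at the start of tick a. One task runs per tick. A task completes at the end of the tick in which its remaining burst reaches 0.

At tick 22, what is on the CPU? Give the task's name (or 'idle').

t=0: queue=[C,D,H] q_used=0 → run C
t=1: queue=[C,D,H] q_used=1 → run C
t=2: queue=[C,D,H,F] q_used=2 → run C
t=3: queue=[C,D,H,F,E] q_used=3 → run C
t=4: queue=[D,H,F,E,C] q_used=0 → run D
t=5: queue=[D,H,F,E,C,G] q_used=1 → run D
t=6: queue=[D,H,F,E,C,G] q_used=2 → run D
t=7: queue=[D,H,F,E,C,G] q_used=3 → run D
t=8: queue=[H,F,E,C,G,D] q_used=0 → run H
t=9: queue=[H,F,E,C,G,D] q_used=1 → run H
t=10: queue=[H,F,E,C,G,D] q_used=2 → run H
t=11: queue=[H,F,E,C,G,D] q_used=3 → run H
t=12: queue=[F,E,C,G,D,H] q_used=0 → run F
t=13: queue=[F,E,C,G,D,H] q_used=1 → run F
t=14: queue=[F,E,C,G,D,H] q_used=2 → run F
t=15: queue=[E,C,G,D,H] q_used=0 → run E
t=16: queue=[E,C,G,D,H] q_used=1 → run E
t=17: queue=[E,C,G,D,H] q_used=2 → run E
t=18: queue=[C,G,D,H] q_used=0 → run C
t=19: queue=[C,G,D,H] q_used=1 → run C
t=20: queue=[G,D,H] q_used=0 → run G
t=21: queue=[G,D,H] q_used=1 → run G
t=22: queue=[G,D,H] q_used=2 → run G
t=23: queue=[G,D,H] q_used=3 → run G
t=24: queue=[D,H,G] q_used=0 → run D
t=25: queue=[H,G] q_used=0 → run H
t=26: queue=[G] q_used=0 → run G
t=27: queue=[G] q_used=1 → run G
t=28: queue=[G] q_used=2 → run G
t=29: queue=[G] q_used=3 → run G
t=30: (idle)
t=31: (idle)
t=32: (idle)
t=33: (idle)
t=34: (idle)

running at tick 22 = G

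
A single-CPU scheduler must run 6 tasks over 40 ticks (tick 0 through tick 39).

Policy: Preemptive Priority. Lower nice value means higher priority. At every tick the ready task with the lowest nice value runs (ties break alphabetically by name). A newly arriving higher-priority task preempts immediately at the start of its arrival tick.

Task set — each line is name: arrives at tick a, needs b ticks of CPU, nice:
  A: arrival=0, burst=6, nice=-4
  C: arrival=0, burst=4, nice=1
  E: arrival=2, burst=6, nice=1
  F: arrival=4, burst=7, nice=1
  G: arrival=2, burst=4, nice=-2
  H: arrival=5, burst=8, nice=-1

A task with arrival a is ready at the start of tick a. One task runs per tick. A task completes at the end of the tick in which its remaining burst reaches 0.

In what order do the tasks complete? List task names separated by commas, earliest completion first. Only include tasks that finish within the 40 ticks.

completion order = A, G, H, C, E, F

t=0: ready={A,C} → run A
t=1: ready={A,C} → run A
t=2: ready={A,C,E,G} → run A
t=3: ready={A,C,E,G} → run A
t=4: ready={A,C,E,F,G} → run A
t=5: ready={A,C,E,F,G,H} → run A
t=6: ready={C,E,F,G,H} → run G
t=7: ready={C,E,F,G,H} → run G
t=8: ready={C,E,F,G,H} → run G
t=9: ready={C,E,F,G,H} → run G
t=10: ready={C,E,F,H} → run H
t=11: ready={C,E,F,H} → run H
t=12: ready={C,E,F,H} → run H
t=13: ready={C,E,F,H} → run H
t=14: ready={C,E,F,H} → run H
t=15: ready={C,E,F,H} → run H
t=16: ready={C,E,F,H} → run H
t=17: ready={C,E,F,H} → run H
t=18: ready={C,E,F} → run C
t=19: ready={C,E,F} → run C
t=20: ready={C,E,F} → run C
t=21: ready={C,E,F} → run C
t=22: ready={E,F} → run E
t=23: ready={E,F} → run E
t=24: ready={E,F} → run E
t=25: ready={E,F} → run E
t=26: ready={E,F} → run E
t=27: ready={E,F} → run E
t=28: ready={F} → run F
t=29: ready={F} → run F
t=30: ready={F} → run F
t=31: ready={F} → run F
t=32: ready={F} → run F
t=33: ready={F} → run F
t=34: ready={F} → run F
t=35: (idle)
t=36: (idle)
t=37: (idle)
t=38: (idle)
t=39: (idle)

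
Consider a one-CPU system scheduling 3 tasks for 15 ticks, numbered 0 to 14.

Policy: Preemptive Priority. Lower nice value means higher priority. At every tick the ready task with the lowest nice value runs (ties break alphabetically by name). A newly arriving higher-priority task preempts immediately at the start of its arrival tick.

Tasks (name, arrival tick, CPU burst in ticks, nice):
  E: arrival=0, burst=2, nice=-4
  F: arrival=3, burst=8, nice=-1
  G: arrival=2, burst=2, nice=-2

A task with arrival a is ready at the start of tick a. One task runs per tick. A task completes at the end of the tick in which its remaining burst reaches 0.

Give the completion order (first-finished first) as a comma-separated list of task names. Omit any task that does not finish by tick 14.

t=0: ready={E} → run E
t=1: ready={E} → run E
t=2: ready={G} → run G
t=3: ready={F,G} → run G
t=4: ready={F} → run F
t=5: ready={F} → run F
t=6: ready={F} → run F
t=7: ready={F} → run F
t=8: ready={F} → run F
t=9: ready={F} → run F
t=10: ready={F} → run F
t=11: ready={F} → run F
t=12: (idle)
t=13: (idle)
t=14: (idle)

completion order = E, G, F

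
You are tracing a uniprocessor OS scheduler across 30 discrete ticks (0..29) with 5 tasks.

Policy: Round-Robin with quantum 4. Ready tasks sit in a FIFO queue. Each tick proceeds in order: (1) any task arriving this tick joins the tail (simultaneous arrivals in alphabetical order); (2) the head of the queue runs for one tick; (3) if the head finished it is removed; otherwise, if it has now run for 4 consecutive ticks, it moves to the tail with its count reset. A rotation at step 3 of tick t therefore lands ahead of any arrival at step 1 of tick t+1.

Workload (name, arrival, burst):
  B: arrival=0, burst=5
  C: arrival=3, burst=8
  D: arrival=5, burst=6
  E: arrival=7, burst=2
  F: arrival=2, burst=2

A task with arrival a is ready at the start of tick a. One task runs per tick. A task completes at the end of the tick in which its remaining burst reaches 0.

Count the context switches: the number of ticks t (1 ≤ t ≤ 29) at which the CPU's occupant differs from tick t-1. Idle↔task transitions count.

context switches = 8

t=0: queue=[B] q_used=0 → run B
t=1: queue=[B] q_used=1 → run B
t=2: queue=[B,F] q_used=2 → run B
t=3: queue=[B,F,C] q_used=3 → run B
t=4: queue=[F,C,B] q_used=0 → run F
t=5: queue=[F,C,B,D] q_used=1 → run F
t=6: queue=[C,B,D] q_used=0 → run C
t=7: queue=[C,B,D,E] q_used=1 → run C
t=8: queue=[C,B,D,E] q_used=2 → run C
t=9: queue=[C,B,D,E] q_used=3 → run C
t=10: queue=[B,D,E,C] q_used=0 → run B
t=11: queue=[D,E,C] q_used=0 → run D
t=12: queue=[D,E,C] q_used=1 → run D
t=13: queue=[D,E,C] q_used=2 → run D
t=14: queue=[D,E,C] q_used=3 → run D
t=15: queue=[E,C,D] q_used=0 → run E
t=16: queue=[E,C,D] q_used=1 → run E
t=17: queue=[C,D] q_used=0 → run C
t=18: queue=[C,D] q_used=1 → run C
t=19: queue=[C,D] q_used=2 → run C
t=20: queue=[C,D] q_used=3 → run C
t=21: queue=[D] q_used=0 → run D
t=22: queue=[D] q_used=1 → run D
t=23: (idle)
t=24: (idle)
t=25: (idle)
t=26: (idle)
t=27: (idle)
t=28: (idle)
t=29: (idle)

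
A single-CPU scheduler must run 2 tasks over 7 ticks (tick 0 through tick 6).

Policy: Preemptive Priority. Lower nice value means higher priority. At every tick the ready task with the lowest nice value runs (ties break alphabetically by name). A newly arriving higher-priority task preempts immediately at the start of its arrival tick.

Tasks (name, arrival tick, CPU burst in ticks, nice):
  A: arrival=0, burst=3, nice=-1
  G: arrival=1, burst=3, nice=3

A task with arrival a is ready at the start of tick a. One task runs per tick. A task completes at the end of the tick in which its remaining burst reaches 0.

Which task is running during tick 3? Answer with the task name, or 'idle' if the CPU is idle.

running at tick 3 = G

t=0: ready={A} → run A
t=1: ready={A,G} → run A
t=2: ready={A,G} → run A
t=3: ready={G} → run G
t=4: ready={G} → run G
t=5: ready={G} → run G
t=6: (idle)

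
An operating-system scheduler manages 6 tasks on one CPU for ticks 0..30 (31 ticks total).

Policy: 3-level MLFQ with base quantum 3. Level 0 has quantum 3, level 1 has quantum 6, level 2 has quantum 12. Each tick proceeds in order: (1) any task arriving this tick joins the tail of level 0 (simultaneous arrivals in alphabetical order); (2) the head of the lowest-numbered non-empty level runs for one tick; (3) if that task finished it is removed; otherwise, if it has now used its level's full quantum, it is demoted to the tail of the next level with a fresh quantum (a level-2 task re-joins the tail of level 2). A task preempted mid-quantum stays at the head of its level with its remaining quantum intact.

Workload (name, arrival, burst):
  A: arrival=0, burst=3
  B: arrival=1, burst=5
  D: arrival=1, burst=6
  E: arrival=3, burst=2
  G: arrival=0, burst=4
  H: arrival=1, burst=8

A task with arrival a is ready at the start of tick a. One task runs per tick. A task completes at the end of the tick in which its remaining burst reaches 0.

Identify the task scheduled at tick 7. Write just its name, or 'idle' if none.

running at tick 7 = B

t=0: L0/L1/L2 = AG/-/- → run A
t=1: L0/L1/L2 = AGBDH/-/- → run A
t=2: L0/L1/L2 = AGBDH/-/- → run A
t=3: L0/L1/L2 = GBDHE/-/- → run G
t=4: L0/L1/L2 = GBDHE/-/- → run G
t=5: L0/L1/L2 = GBDHE/-/- → run G
t=6: L0/L1/L2 = BDHE/G/- → run B
t=7: L0/L1/L2 = BDHE/G/- → run B
t=8: L0/L1/L2 = BDHE/G/- → run B
t=9: L0/L1/L2 = DHE/GB/- → run D
t=10: L0/L1/L2 = DHE/GB/- → run D
t=11: L0/L1/L2 = DHE/GB/- → run D
t=12: L0/L1/L2 = HE/GBD/- → run H
t=13: L0/L1/L2 = HE/GBD/- → run H
t=14: L0/L1/L2 = HE/GBD/- → run H
t=15: L0/L1/L2 = E/GBDH/- → run E
t=16: L0/L1/L2 = E/GBDH/- → run E
t=17: L0/L1/L2 = -/GBDH/- → run G
t=18: L0/L1/L2 = -/BDH/- → run B
t=19: L0/L1/L2 = -/BDH/- → run B
t=20: L0/L1/L2 = -/DH/- → run D
t=21: L0/L1/L2 = -/DH/- → run D
t=22: L0/L1/L2 = -/DH/- → run D
t=23: L0/L1/L2 = -/H/- → run H
t=24: L0/L1/L2 = -/H/- → run H
t=25: L0/L1/L2 = -/H/- → run H
t=26: L0/L1/L2 = -/H/- → run H
t=27: L0/L1/L2 = -/H/- → run H
t=28: (idle)
t=29: (idle)
t=30: (idle)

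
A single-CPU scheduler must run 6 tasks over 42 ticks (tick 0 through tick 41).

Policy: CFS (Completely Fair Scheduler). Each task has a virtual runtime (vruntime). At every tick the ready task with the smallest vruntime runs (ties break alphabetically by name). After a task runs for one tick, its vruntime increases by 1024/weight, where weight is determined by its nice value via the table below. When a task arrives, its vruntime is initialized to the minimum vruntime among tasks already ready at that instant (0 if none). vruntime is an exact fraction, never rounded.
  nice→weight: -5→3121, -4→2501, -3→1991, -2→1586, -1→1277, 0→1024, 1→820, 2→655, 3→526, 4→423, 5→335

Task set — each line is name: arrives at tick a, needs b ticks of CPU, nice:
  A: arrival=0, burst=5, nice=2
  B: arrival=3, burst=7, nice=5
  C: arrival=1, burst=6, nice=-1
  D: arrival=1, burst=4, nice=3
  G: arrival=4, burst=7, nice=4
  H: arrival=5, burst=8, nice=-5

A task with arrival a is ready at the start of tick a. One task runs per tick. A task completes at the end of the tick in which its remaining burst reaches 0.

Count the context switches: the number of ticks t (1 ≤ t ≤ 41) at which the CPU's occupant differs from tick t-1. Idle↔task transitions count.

context switches = 30

t=0: vr[A=0] → run A
t=1: vr[A=1024/655 C=1024/655 D=1024/655] → run A
t=2: vr[A=2048/655 C=1024/655 D=1024/655] → run C
t=3: vr[A=2048/655 B=1024/655 C=1978368/836435 D=1024/655] → run B
t=4: vr[A=2048/655 B=202752/43885 C=1978368/836435 D=1024/655 G=1024/655] → run D
t=5: vr[A=2048/655 B=202752/43885 C=1978368/836435 D=604672/172265 G=1024/655 H=1024/655] → run G
t=6: vr[A=2048/655 B=202752/43885 C=1978368/836435 D=604672/172265 G=1103872/277065 H=1024/655] → run H
t=7: vr[A=2048/655 B=202752/43885 C=1978368/836435 D=604672/172265 G=1103872/277065 H=3866624/2044255] → run H
t=8: vr[A=2048/655 B=202752/43885 C=1978368/836435 D=604672/172265 G=1103872/277065 H=4537344/2044255] → run H
t=9: vr[A=2048/655 B=202752/43885 C=1978368/836435 D=604672/172265 G=1103872/277065 H=5208064/2044255] → run C
t=10: vr[A=2048/655 B=202752/43885 C=2649088/836435 D=604672/172265 G=1103872/277065 H=5208064/2044255] → run H
t=11: vr[A=2048/655 B=202752/43885 C=2649088/836435 D=604672/172265 G=1103872/277065 H=5878784/2044255] → run H
t=12: vr[A=2048/655 B=202752/43885 C=2649088/836435 D=604672/172265 G=1103872/277065 H=6549504/2044255] → run A
t=13: vr[A=3072/655 B=202752/43885 C=2649088/836435 D=604672/172265 G=1103872/277065 H=6549504/2044255] → run C
t=14: vr[A=3072/655 B=202752/43885 C=3319808/836435 D=604672/172265 G=1103872/277065 H=6549504/2044255] → run H
t=15: vr[A=3072/655 B=202752/43885 C=3319808/836435 D=604672/172265 G=1103872/277065 H=7220224/2044255] → run D
t=16: vr[A=3072/655 B=202752/43885 C=3319808/836435 D=940032/172265 G=1103872/277065 H=7220224/2044255] → run H
t=17: vr[A=3072/655 B=202752/43885 C=3319808/836435 D=940032/172265 G=1103872/277065 H=7890944/2044255] → run H
t=18: vr[A=3072/655 B=202752/43885 C=3319808/836435 D=940032/172265 G=1103872/277065] → run C
t=19: vr[A=3072/655 B=202752/43885 C=3990528/836435 D=940032/172265 G=1103872/277065] → run G
t=20: vr[A=3072/655 B=202752/43885 C=3990528/836435 D=940032/172265 G=1774592/277065] → run B
t=21: vr[A=3072/655 B=336896/43885 C=3990528/836435 D=940032/172265 G=1774592/277065] → run A
t=22: vr[A=4096/655 B=336896/43885 C=3990528/836435 D=940032/172265 G=1774592/277065] → run C
t=23: vr[A=4096/655 B=336896/43885 C=4661248/836435 D=940032/172265 G=1774592/277065] → run D
t=24: vr[A=4096/655 B=336896/43885 C=4661248/836435 D=1275392/172265 G=1774592/277065] → run C
t=25: vr[A=4096/655 B=336896/43885 D=1275392/172265 G=1774592/277065] → run A
t=26: vr[B=336896/43885 D=1275392/172265 G=1774592/277065] → run G
t=27: vr[B=336896/43885 D=1275392/172265 G=815104/92355] → run D
t=28: vr[B=336896/43885 G=815104/92355] → run B
t=29: vr[B=94208/8777 G=815104/92355] → run G
t=30: vr[B=94208/8777 G=3116032/277065] → run B
t=31: vr[B=605184/43885 G=3116032/277065] → run G
t=32: vr[B=605184/43885 G=3786752/277065] → run G
t=33: vr[B=605184/43885 G=1485824/92355] → run B
t=34: vr[B=739328/43885 G=1485824/92355] → run G
t=35: vr[B=739328/43885] → run B
t=36: vr[B=873472/43885] → run B
t=37: (idle)
t=38: (idle)
t=39: (idle)
t=40: (idle)
t=41: (idle)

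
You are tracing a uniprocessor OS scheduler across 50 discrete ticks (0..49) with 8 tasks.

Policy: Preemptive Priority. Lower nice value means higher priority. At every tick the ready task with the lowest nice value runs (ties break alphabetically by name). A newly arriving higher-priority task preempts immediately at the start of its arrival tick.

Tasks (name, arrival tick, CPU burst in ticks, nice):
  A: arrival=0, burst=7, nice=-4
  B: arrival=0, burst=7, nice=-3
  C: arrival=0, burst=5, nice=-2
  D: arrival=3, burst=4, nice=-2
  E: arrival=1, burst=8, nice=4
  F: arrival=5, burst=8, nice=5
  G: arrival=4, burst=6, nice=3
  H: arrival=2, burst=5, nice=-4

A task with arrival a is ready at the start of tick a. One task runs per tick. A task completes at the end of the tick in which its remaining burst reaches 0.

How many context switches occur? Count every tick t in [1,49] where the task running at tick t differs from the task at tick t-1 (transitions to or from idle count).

t=0: ready={A,B,C} → run A
t=1: ready={A,B,C,E} → run A
t=2: ready={A,B,C,E,H} → run A
t=3: ready={A,B,C,D,E,H} → run A
t=4: ready={A,B,C,D,E,G,H} → run A
t=5: ready={A,B,C,D,E,F,G,H} → run A
t=6: ready={A,B,C,D,E,F,G,H} → run A
t=7: ready={B,C,D,E,F,G,H} → run H
t=8: ready={B,C,D,E,F,G,H} → run H
t=9: ready={B,C,D,E,F,G,H} → run H
t=10: ready={B,C,D,E,F,G,H} → run H
t=11: ready={B,C,D,E,F,G,H} → run H
t=12: ready={B,C,D,E,F,G} → run B
t=13: ready={B,C,D,E,F,G} → run B
t=14: ready={B,C,D,E,F,G} → run B
t=15: ready={B,C,D,E,F,G} → run B
t=16: ready={B,C,D,E,F,G} → run B
t=17: ready={B,C,D,E,F,G} → run B
t=18: ready={B,C,D,E,F,G} → run B
t=19: ready={C,D,E,F,G} → run C
t=20: ready={C,D,E,F,G} → run C
t=21: ready={C,D,E,F,G} → run C
t=22: ready={C,D,E,F,G} → run C
t=23: ready={C,D,E,F,G} → run C
t=24: ready={D,E,F,G} → run D
t=25: ready={D,E,F,G} → run D
t=26: ready={D,E,F,G} → run D
t=27: ready={D,E,F,G} → run D
t=28: ready={E,F,G} → run G
t=29: ready={E,F,G} → run G
t=30: ready={E,F,G} → run G
t=31: ready={E,F,G} → run G
t=32: ready={E,F,G} → run G
t=33: ready={E,F,G} → run G
t=34: ready={E,F} → run E
t=35: ready={E,F} → run E
t=36: ready={E,F} → run E
t=37: ready={E,F} → run E
t=38: ready={E,F} → run E
t=39: ready={E,F} → run E
t=40: ready={E,F} → run E
t=41: ready={E,F} → run E
t=42: ready={F} → run F
t=43: ready={F} → run F
t=44: ready={F} → run F
t=45: ready={F} → run F
t=46: ready={F} → run F
t=47: ready={F} → run F
t=48: ready={F} → run F
t=49: ready={F} → run F

context switches = 7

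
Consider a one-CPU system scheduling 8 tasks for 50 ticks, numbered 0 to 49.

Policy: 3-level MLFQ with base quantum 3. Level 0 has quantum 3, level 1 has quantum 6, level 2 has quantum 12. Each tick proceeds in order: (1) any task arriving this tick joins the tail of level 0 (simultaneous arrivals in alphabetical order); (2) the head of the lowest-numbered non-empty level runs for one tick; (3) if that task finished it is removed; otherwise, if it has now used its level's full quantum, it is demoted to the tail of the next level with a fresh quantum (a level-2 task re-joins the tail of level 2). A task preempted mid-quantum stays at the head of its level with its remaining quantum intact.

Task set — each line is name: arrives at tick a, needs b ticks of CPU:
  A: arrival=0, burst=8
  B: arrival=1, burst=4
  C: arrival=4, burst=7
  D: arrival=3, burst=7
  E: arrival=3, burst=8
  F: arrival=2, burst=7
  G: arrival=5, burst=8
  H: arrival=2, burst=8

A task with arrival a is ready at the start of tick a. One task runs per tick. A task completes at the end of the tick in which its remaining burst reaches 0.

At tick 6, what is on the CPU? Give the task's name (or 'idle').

t=0: L0/L1/L2 = A/-/- → run A
t=1: L0/L1/L2 = AB/-/- → run A
t=2: L0/L1/L2 = ABFH/-/- → run A
t=3: L0/L1/L2 = BFHDE/A/- → run B
t=4: L0/L1/L2 = BFHDEC/A/- → run B
t=5: L0/L1/L2 = BFHDECG/A/- → run B
t=6: L0/L1/L2 = FHDECG/AB/- → run F
t=7: L0/L1/L2 = FHDECG/AB/- → run F
t=8: L0/L1/L2 = FHDECG/AB/- → run F
t=9: L0/L1/L2 = HDECG/ABF/- → run H
t=10: L0/L1/L2 = HDECG/ABF/- → run H
t=11: L0/L1/L2 = HDECG/ABF/- → run H
t=12: L0/L1/L2 = DECG/ABFH/- → run D
t=13: L0/L1/L2 = DECG/ABFH/- → run D
t=14: L0/L1/L2 = DECG/ABFH/- → run D
t=15: L0/L1/L2 = ECG/ABFHD/- → run E
t=16: L0/L1/L2 = ECG/ABFHD/- → run E
t=17: L0/L1/L2 = ECG/ABFHD/- → run E
t=18: L0/L1/L2 = CG/ABFHDE/- → run C
t=19: L0/L1/L2 = CG/ABFHDE/- → run C
t=20: L0/L1/L2 = CG/ABFHDE/- → run C
t=21: L0/L1/L2 = G/ABFHDEC/- → run G
t=22: L0/L1/L2 = G/ABFHDEC/- → run G
t=23: L0/L1/L2 = G/ABFHDEC/- → run G
t=24: L0/L1/L2 = -/ABFHDECG/- → run A
t=25: L0/L1/L2 = -/ABFHDECG/- → run A
t=26: L0/L1/L2 = -/ABFHDECG/- → run A
t=27: L0/L1/L2 = -/ABFHDECG/- → run A
t=28: L0/L1/L2 = -/ABFHDECG/- → run A
t=29: L0/L1/L2 = -/BFHDECG/- → run B
t=30: L0/L1/L2 = -/FHDECG/- → run F
t=31: L0/L1/L2 = -/FHDECG/- → run F
t=32: L0/L1/L2 = -/FHDECG/- → run F
t=33: L0/L1/L2 = -/FHDECG/- → run F
t=34: L0/L1/L2 = -/HDECG/- → run H
t=35: L0/L1/L2 = -/HDECG/- → run H
t=36: L0/L1/L2 = -/HDECG/- → run H
t=37: L0/L1/L2 = -/HDECG/- → run H
t=38: L0/L1/L2 = -/HDECG/- → run H
t=39: L0/L1/L2 = -/DECG/- → run D
t=40: L0/L1/L2 = -/DECG/- → run D
t=41: L0/L1/L2 = -/DECG/- → run D
t=42: L0/L1/L2 = -/DECG/- → run D
t=43: L0/L1/L2 = -/ECG/- → run E
t=44: L0/L1/L2 = -/ECG/- → run E
t=45: L0/L1/L2 = -/ECG/- → run E
t=46: L0/L1/L2 = -/ECG/- → run E
t=47: L0/L1/L2 = -/ECG/- → run E
t=48: L0/L1/L2 = -/CG/- → run C
t=49: L0/L1/L2 = -/CG/- → run C

running at tick 6 = F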